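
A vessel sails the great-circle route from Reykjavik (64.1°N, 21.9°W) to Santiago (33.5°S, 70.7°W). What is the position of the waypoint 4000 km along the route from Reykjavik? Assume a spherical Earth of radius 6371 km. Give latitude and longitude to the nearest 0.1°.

≈ 32.2°N, 48.7°W

The haversine formula gives a central angle δ ≈ 1.830 rad (104.9°) between the endpoints. The total great-circle distance is δ·R ≈ 1.830 × 6371 ≈ 11661 km, so the target fraction is f = 4000/11661 ≈ 0.343.
Interpolate at f ≈ 0.343 with slerp weights a = sin((1−f)δ)/sin δ ≈ 0.965, b = sin(fδ)/sin δ ≈ 0.608.
p = a·p₁ + b·p₂ ≈ (0.559, -0.636, 0.533); φ = arcsin(p_z) ≈ 32.20°, λ = atan2(p_y, p_x) ≈ -48.68°.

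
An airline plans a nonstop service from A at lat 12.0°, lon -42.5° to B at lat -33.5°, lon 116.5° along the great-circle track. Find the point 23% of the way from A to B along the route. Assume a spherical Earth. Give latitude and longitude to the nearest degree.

Convert each endpoint to a unit vector on the sphere (x = cos φ cos λ, y = cos φ sin λ, z = sin φ).
The central angle between the endpoints is δ = arccos(p₁·p₂) ≈ 2.639 rad (151.2°).
Interpolate at f = 0.23 with slerp weights a = sin((1−f)δ)/sin δ ≈ 1.859, b = sin(fδ)/sin δ ≈ 1.184.
p = a·p₁ + b·p₂ ≈ (0.900, -0.345, -0.267); φ = arcsin(p_z) ≈ -15.48°, λ = atan2(p_y, p_x) ≈ -20.97°.

≈ lat -15°, lon -21°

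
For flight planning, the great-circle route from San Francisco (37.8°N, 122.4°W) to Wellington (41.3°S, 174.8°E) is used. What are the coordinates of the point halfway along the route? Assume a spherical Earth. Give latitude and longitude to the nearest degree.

Convert each endpoint to a unit vector on the sphere (x = cos φ cos λ, y = cos φ sin λ, z = sin φ).
The central angle between the endpoints is δ = arccos(p₁·p₂) ≈ 1.704 rad (97.7°).
Interpolate at f = 1/2 with slerp weights a = sin((1−f)δ)/sin δ ≈ 0.759, b = sin(fδ)/sin δ ≈ 0.759.
p = a·p₁ + b·p₂ ≈ (-0.890, -0.455, -0.036); φ = arcsin(p_z) ≈ -2.05°, λ = atan2(p_y, p_x) ≈ -152.92°.

≈ 2°S, 153°W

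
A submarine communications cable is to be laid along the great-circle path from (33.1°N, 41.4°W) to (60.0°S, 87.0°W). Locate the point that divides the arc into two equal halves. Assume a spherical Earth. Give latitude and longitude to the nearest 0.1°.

Write both endpoints as unit vectors p₁, p₂ with components (cos φ cos λ, cos φ sin λ, sin φ).
The central angle between the endpoints is δ = arccos(p₁·p₂) ≈ 1.752 rad (100.4°).
Interpolate at f = 1/2 with slerp weights a = sin((1−f)δ)/sin δ ≈ 0.781, b = sin(fδ)/sin δ ≈ 0.781.
p = a·p₁ + b·p₂ ≈ (0.511, -0.822, -0.250); φ = arcsin(p_z) ≈ -14.47°, λ = atan2(p_y, p_x) ≈ -58.14°.

≈ (14.5°S, 58.1°W)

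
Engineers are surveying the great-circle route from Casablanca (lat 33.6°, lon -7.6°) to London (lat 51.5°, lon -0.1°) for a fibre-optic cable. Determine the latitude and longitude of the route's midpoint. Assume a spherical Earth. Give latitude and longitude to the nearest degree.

Convert each endpoint to a unit vector on the sphere (x = cos φ cos λ, y = cos φ sin λ, z = sin φ).
The central angle between the endpoints is δ = arccos(p₁·p₂) ≈ 0.327 rad (18.7°).
Interpolate at f = 1/2 with slerp weights a = sin((1−f)δ)/sin δ ≈ 0.507, b = sin(fδ)/sin δ ≈ 0.507.
p = a·p₁ + b·p₂ ≈ (0.734, -0.056, 0.677); φ = arcsin(p_z) ≈ 42.61°, λ = atan2(p_y, p_x) ≈ -4.39°.

≈ lat 43°, lon -4°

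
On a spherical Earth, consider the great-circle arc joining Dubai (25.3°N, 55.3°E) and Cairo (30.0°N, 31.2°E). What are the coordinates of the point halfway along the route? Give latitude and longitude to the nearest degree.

From cos δ = sin φ₁ sin φ₂ + cos φ₁ cos φ₂ cos Δλ, the central angle is δ ≈ 0.381 rad (21.8°).
Interpolate at f = 1/2 with slerp weights a = sin((1−f)δ)/sin δ ≈ 0.509, b = sin(fδ)/sin δ ≈ 0.509.
p = a·p₁ + b·p₂ ≈ (0.639, 0.607, 0.472); φ = arcsin(p_z) ≈ 28.18°, λ = atan2(p_y, p_x) ≈ 43.51°.

≈ (28°N, 44°E)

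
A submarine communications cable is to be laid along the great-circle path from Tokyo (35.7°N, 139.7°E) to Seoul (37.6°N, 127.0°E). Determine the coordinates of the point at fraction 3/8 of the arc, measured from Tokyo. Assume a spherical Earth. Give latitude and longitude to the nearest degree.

Write both endpoints as unit vectors p₁, p₂ with components (cos φ cos λ, cos φ sin λ, sin φ).
The central angle between the endpoints is δ = arccos(p₁·p₂) ≈ 0.181 rad (10.4°).
Interpolate at f = 3/8 with slerp weights a = sin((1−f)δ)/sin δ ≈ 0.627, b = sin(fδ)/sin δ ≈ 0.377.
p = a·p₁ + b·p₂ ≈ (-0.568, 0.568, 0.596); φ = arcsin(p_z) ≈ 36.57°, λ = atan2(p_y, p_x) ≈ 135.01°.

≈ 37°N, 135°E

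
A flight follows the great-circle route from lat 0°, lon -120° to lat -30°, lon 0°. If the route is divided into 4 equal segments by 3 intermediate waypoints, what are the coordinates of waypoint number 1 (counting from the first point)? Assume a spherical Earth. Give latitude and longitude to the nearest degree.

Convert each endpoint to a unit vector on the sphere (x = cos φ cos λ, y = cos φ sin λ, z = sin φ).
The central angle between the endpoints is δ = arccos(p₁·p₂) ≈ 2.019 rad (115.7°).
Interpolate at f = 1/4 with slerp weights a = sin((1−f)δ)/sin δ ≈ 1.108, b = sin(fδ)/sin δ ≈ 0.536.
p = a·p₁ + b·p₂ ≈ (-0.089, -0.959, -0.268); φ = arcsin(p_z) ≈ -15.56°, λ = atan2(p_y, p_x) ≈ -95.32°.

≈ lat -16°, lon -95°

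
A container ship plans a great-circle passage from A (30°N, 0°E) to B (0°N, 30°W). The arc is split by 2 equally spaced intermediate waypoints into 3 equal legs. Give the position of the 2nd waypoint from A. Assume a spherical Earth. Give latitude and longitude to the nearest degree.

≈ (10°N, 21°W)

Write both endpoints as unit vectors p₁, p₂ with components (cos φ cos λ, cos φ sin λ, sin φ).
The central angle between the endpoints is δ = arccos(p₁·p₂) ≈ 0.723 rad (41.4°).
Interpolate at f = 2/3 with slerp weights a = sin((1−f)δ)/sin δ ≈ 0.361, b = sin(fδ)/sin δ ≈ 0.701.
p = a·p₁ + b·p₂ ≈ (0.919, -0.350, 0.180); φ = arcsin(p_z) ≈ 10.39°, λ = atan2(p_y, p_x) ≈ -20.86°.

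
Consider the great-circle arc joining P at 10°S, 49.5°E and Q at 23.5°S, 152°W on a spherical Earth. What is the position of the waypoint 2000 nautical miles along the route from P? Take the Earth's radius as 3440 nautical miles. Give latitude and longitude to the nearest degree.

≈ 37°S, 71°E

From cos δ = sin φ₁ sin φ₂ + cos φ₁ cos φ₂ cos Δλ, the central angle is δ ≈ 2.451 rad (140.4°). The total great-circle distance is δ·R ≈ 2.451 × 3440 ≈ 8432 nmi, so the target fraction is f = 2000/8432 ≈ 0.237.
Interpolate at f ≈ 0.237 with slerp weights a = sin((1−f)δ)/sin δ ≈ 1.501, b = sin(fδ)/sin δ ≈ 0.862.
p = a·p₁ + b·p₂ ≈ (0.261, 0.752, -0.604); φ = arcsin(p_z) ≈ -37.19°, λ = atan2(p_y, p_x) ≈ 70.84°.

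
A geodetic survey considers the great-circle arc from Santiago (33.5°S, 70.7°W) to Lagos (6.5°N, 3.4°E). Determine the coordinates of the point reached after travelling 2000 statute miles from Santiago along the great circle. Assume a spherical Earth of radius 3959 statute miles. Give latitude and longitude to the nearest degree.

Write both endpoints as unit vectors p₁, p₂ with components (cos φ cos λ, cos φ sin λ, sin φ).
The central angle between the endpoints is δ = arccos(p₁·p₂) ≈ 1.406 rad (80.5°). The total great-circle distance is δ·R ≈ 1.406 × 3959 ≈ 5565 mi, so the target fraction is f = 2000/5565 ≈ 0.359.
Interpolate at f ≈ 0.359 with slerp weights a = sin((1−f)δ)/sin δ ≈ 0.794, b = sin(fδ)/sin δ ≈ 0.491.
p = a·p₁ + b·p₂ ≈ (0.706, -0.596, -0.383); φ = arcsin(p_z) ≈ -22.51°, λ = atan2(p_y, p_x) ≈ -40.20°.

≈ 23°S, 40°W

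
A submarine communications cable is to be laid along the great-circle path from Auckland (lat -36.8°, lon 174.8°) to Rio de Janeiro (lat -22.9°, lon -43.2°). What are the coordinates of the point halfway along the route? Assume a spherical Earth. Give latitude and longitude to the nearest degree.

≈ lat -60°, lon -103°

The haversine formula gives a central angle δ ≈ 1.926 rad (110.4°) between the endpoints.
Interpolate at f = 1/2 with slerp weights a = sin((1−f)δ)/sin δ ≈ 0.876, b = sin(fδ)/sin δ ≈ 0.876.
p = a·p₁ + b·p₂ ≈ (-0.110, -0.489, -0.865); φ = arcsin(p_z) ≈ -59.93°, λ = atan2(p_y, p_x) ≈ -102.72°.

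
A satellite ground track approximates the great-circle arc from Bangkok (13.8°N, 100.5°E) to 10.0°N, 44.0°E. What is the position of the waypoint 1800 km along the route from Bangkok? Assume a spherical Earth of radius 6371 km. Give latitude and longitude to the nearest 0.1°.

Convert each endpoint to a unit vector on the sphere (x = cos φ cos λ, y = cos φ sin λ, z = sin φ).
The central angle between the endpoints is δ = arccos(p₁·p₂) ≈ 0.965 rad (55.3°). The total great-circle distance is δ·R ≈ 0.965 × 6371 ≈ 6149 km, so the target fraction is f = 1800/6149 ≈ 0.293.
Interpolate at f ≈ 0.293 with slerp weights a = sin((1−f)δ)/sin δ ≈ 0.767, b = sin(fδ)/sin δ ≈ 0.339.
p = a·p₁ + b·p₂ ≈ (0.104, 0.965, 0.242); φ = arcsin(p_z) ≈ 14.00°, λ = atan2(p_y, p_x) ≈ 83.82°.

≈ 14.0°N, 83.8°E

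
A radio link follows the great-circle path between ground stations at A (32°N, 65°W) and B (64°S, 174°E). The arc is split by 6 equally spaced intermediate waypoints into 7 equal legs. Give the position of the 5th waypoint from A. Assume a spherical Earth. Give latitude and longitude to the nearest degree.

The haversine formula gives a central angle δ ≈ 2.302 rad (131.9°) between the endpoints.
Interpolate at f = 5/7 with slerp weights a = sin((1−f)δ)/sin δ ≈ 0.821, b = sin(fδ)/sin δ ≈ 1.340.
p = a·p₁ + b·p₂ ≈ (-0.290, -0.570, -0.769); φ = arcsin(p_z) ≈ -50.26°, λ = atan2(p_y, p_x) ≈ -116.96°.

≈ (50°S, 117°W)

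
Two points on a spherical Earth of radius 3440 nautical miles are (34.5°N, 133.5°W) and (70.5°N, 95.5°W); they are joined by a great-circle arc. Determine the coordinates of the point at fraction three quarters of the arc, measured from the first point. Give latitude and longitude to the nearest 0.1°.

Write both endpoints as unit vectors p₁, p₂ with components (cos φ cos λ, cos φ sin λ, sin φ).
The central angle between the endpoints is δ = arccos(p₁·p₂) ≈ 0.722 rad (41.3°).
Interpolate at f = 3/4 with slerp weights a = sin((1−f)δ)/sin δ ≈ 0.272, b = sin(fδ)/sin δ ≈ 0.780.
p = a·p₁ + b·p₂ ≈ (-0.179, -0.421, 0.889); φ = arcsin(p_z) ≈ 62.75°, λ = atan2(p_y, p_x) ≈ -113.01°.

≈ (62.7°N, 113.0°W)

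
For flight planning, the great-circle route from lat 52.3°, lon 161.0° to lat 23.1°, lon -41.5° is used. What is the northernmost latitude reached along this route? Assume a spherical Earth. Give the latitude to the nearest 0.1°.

≈ 77.3°

The great circle lies in the plane with unit normal n̂ = (p₁ × p₂)/|p₁ × p₂|.
Here n̂_z ≈ +0.220; the vertex latitude is φ_max = arccos|n̂_z| ≈ 77.3°.
Check via Clairaut: cos φ_max = |cos φ₁| · sin C = cos(52.3°)·sin(21.1°) ≈ 0.220, again giving ≈ 77.3°.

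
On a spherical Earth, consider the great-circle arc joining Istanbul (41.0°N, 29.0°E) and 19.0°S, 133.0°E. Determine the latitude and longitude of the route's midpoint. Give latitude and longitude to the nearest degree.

≈ 17°N, 89°E

From cos δ = sin φ₁ sin φ₂ + cos φ₁ cos φ₂ cos Δλ, the central angle is δ ≈ 1.967 rad (112.7°).
Interpolate at f = 1/2 with slerp weights a = sin((1−f)δ)/sin δ ≈ 0.903, b = sin(fδ)/sin δ ≈ 0.903.
p = a·p₁ + b·p₂ ≈ (0.014, 0.954, 0.298); φ = arcsin(p_z) ≈ 17.35°, λ = atan2(p_y, p_x) ≈ 89.17°.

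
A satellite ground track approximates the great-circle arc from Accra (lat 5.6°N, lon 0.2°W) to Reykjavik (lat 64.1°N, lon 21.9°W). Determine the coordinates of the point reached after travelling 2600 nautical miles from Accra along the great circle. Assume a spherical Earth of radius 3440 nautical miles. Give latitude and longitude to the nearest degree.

≈ lat 48°N, lon 11°W

From cos δ = sin φ₁ sin φ₂ + cos φ₁ cos φ₂ cos Δλ, the central angle is δ ≈ 1.057 rad (60.5°). The total great-circle distance is δ·R ≈ 1.057 × 3440 ≈ 3635 nmi, so the target fraction is f = 2600/3635 ≈ 0.715.
Interpolate at f ≈ 0.715 with slerp weights a = sin((1−f)δ)/sin δ ≈ 0.340, b = sin(fδ)/sin δ ≈ 0.788.
p = a·p₁ + b·p₂ ≈ (0.658, -0.130, 0.742); φ = arcsin(p_z) ≈ 47.88°, λ = atan2(p_y, p_x) ≈ -11.13°.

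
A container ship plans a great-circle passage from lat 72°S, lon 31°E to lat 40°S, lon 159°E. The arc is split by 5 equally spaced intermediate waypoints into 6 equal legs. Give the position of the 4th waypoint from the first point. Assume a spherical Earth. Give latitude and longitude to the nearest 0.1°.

≈ lat 59.5°S, lon 147.9°E

From cos δ = sin φ₁ sin φ₂ + cos φ₁ cos φ₂ cos Δλ, the central angle is δ ≈ 1.086 rad (62.3°).
Interpolate at f = 4/6 with slerp weights a = sin((1−f)δ)/sin δ ≈ 0.400, b = sin(fδ)/sin δ ≈ 0.749.
p = a·p₁ + b·p₂ ≈ (-0.429, 0.269, -0.862); φ = arcsin(p_z) ≈ -59.54°, λ = atan2(p_y, p_x) ≈ 147.91°.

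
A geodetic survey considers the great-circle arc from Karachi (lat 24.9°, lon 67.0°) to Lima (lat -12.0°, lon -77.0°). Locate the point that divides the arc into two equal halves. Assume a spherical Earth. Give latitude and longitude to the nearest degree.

≈ lat 20°, lon -12°

The haversine formula gives a central angle δ ≈ 2.507 rad (143.6°) between the endpoints.
Interpolate at f = 1/2 with slerp weights a = sin((1−f)δ)/sin δ ≈ 1.603, b = sin(fδ)/sin δ ≈ 1.603.
p = a·p₁ + b·p₂ ≈ (0.921, -0.189, 0.342); φ = arcsin(p_z) ≈ 19.97°, λ = atan2(p_y, p_x) ≈ -11.62°.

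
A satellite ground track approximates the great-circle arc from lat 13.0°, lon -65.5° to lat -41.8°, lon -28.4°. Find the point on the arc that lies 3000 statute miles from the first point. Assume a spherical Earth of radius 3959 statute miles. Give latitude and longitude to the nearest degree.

≈ lat -25°, lon -43°

Convert each endpoint to a unit vector on the sphere (x = cos φ cos λ, y = cos φ sin λ, z = sin φ).
The central angle between the endpoints is δ = arccos(p₁·p₂) ≈ 1.127 rad (64.6°). The total great-circle distance is δ·R ≈ 1.127 × 3959 ≈ 4462 mi, so the target fraction is f = 3000/4462 ≈ 0.672.
Interpolate at f ≈ 0.672 with slerp weights a = sin((1−f)δ)/sin δ ≈ 0.400, b = sin(fδ)/sin δ ≈ 0.761.
p = a·p₁ + b·p₂ ≈ (0.661, -0.624, -0.417); φ = arcsin(p_z) ≈ -24.67°, λ = atan2(p_y, p_x) ≈ -43.38°.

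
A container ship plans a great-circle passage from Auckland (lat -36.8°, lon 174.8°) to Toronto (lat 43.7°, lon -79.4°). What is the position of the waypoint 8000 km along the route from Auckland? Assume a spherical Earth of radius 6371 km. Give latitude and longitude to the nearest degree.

Convert each endpoint to a unit vector on the sphere (x = cos φ cos λ, y = cos φ sin λ, z = sin φ).
The central angle between the endpoints is δ = arccos(p₁·p₂) ≈ 2.179 rad (124.9°). The total great-circle distance is δ·R ≈ 2.179 × 6371 ≈ 13883 km, so the target fraction is f = 8000/13883 ≈ 0.576.
Interpolate at f ≈ 0.576 with slerp weights a = sin((1−f)δ)/sin δ ≈ 0.972, b = sin(fδ)/sin δ ≈ 1.159.
p = a·p₁ + b·p₂ ≈ (-0.621, -0.753, 0.218); φ = arcsin(p_z) ≈ 12.60°, λ = atan2(p_y, p_x) ≈ -129.52°.

≈ lat 13°, lon -130°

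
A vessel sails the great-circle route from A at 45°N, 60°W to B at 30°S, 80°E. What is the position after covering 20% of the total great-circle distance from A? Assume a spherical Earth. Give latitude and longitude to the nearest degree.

≈ 43°N, 19°W

From cos δ = sin φ₁ sin φ₂ + cos φ₁ cos φ₂ cos Δλ, the central angle is δ ≈ 2.537 rad (145.4°).
Interpolate at f = 0.20 with slerp weights a = sin((1−f)δ)/sin δ ≈ 1.577, b = sin(fδ)/sin δ ≈ 0.855.
p = a·p₁ + b·p₂ ≈ (0.686, -0.237, 0.688); φ = arcsin(p_z) ≈ 43.46°, λ = atan2(p_y, p_x) ≈ -19.05°.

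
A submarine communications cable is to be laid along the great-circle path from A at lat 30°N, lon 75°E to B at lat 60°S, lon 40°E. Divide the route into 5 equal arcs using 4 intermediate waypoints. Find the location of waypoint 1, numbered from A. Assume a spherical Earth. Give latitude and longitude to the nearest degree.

≈ lat 12°N, lon 70°E

Write both endpoints as unit vectors p₁, p₂ with components (cos φ cos λ, cos φ sin λ, sin φ).
The central angle between the endpoints is δ = arccos(p₁·p₂) ≈ 1.649 rad (94.5°).
Interpolate at f = 1/5 with slerp weights a = sin((1−f)δ)/sin δ ≈ 0.972, b = sin(fδ)/sin δ ≈ 0.325.
p = a·p₁ + b·p₂ ≈ (0.342, 0.917, 0.204); φ = arcsin(p_z) ≈ 11.79°, λ = atan2(p_y, p_x) ≈ 69.54°.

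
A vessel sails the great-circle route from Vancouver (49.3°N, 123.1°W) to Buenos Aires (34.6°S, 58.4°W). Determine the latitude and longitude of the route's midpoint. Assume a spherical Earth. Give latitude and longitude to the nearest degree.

≈ (9°N, 87°W)

Write both endpoints as unit vectors p₁, p₂ with components (cos φ cos λ, cos φ sin λ, sin φ).
The central angle between the endpoints is δ = arccos(p₁·p₂) ≈ 1.773 rad (101.6°).
Interpolate at f = 1/2 with slerp weights a = sin((1−f)δ)/sin δ ≈ 0.791, b = sin(fδ)/sin δ ≈ 0.791.
p = a·p₁ + b·p₂ ≈ (0.059, -0.987, 0.151); φ = arcsin(p_z) ≈ 8.66°, λ = atan2(p_y, p_x) ≈ -86.55°.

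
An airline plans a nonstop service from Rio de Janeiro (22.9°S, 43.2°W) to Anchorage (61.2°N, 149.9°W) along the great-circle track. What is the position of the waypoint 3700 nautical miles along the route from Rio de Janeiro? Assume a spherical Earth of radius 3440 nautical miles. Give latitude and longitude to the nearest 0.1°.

≈ 30.4°N, 75.4°W

Convert each endpoint to a unit vector on the sphere (x = cos φ cos λ, y = cos φ sin λ, z = sin φ).
The central angle between the endpoints is δ = arccos(p₁·p₂) ≈ 2.058 rad (117.9°). The total great-circle distance is δ·R ≈ 2.058 × 3440 ≈ 7081 nmi, so the target fraction is f = 3700/7081 ≈ 0.523.
Interpolate at f ≈ 0.523 with slerp weights a = sin((1−f)δ)/sin δ ≈ 0.942, b = sin(fδ)/sin δ ≈ 0.996.
p = a·p₁ + b·p₂ ≈ (0.217, -0.835, 0.506); φ = arcsin(p_z) ≈ 30.41°, λ = atan2(p_y, p_x) ≈ -75.40°.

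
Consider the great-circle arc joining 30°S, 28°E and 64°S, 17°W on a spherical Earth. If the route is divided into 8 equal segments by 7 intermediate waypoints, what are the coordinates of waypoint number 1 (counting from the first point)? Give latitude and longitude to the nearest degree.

Write both endpoints as unit vectors p₁, p₂ with components (cos φ cos λ, cos φ sin λ, sin φ).
The central angle between the endpoints is δ = arccos(p₁·p₂) ≈ 0.770 rad (44.1°).
Interpolate at f = 1/8 with slerp weights a = sin((1−f)δ)/sin δ ≈ 0.896, b = sin(fδ)/sin δ ≈ 0.138.
p = a·p₁ + b·p₂ ≈ (0.743, 0.347, -0.572); φ = arcsin(p_z) ≈ -34.90°, λ = atan2(p_y, p_x) ≈ 25.01°.

≈ 35°S, 25°E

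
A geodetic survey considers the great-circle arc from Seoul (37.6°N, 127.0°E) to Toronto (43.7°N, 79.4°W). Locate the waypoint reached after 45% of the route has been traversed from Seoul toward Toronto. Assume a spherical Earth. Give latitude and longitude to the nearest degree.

Write both endpoints as unit vectors p₁, p₂ with components (cos φ cos λ, cos φ sin λ, sin φ).
The central angle between the endpoints is δ = arccos(p₁·p₂) ≈ 1.662 rad (95.3°).
Interpolate at f = 0.45 with slerp weights a = sin((1−f)δ)/sin δ ≈ 0.796, b = sin(fδ)/sin δ ≈ 0.683.
p = a·p₁ + b·p₂ ≈ (-0.288, 0.018, 0.957); φ = arcsin(p_z) ≈ 73.20°, λ = atan2(p_y, p_x) ≈ 176.45°.

≈ 73°N, 176°E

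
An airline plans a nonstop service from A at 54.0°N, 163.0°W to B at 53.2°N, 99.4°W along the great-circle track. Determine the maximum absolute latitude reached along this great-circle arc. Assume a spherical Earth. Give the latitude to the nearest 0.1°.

The great circle lies in the plane with unit normal n̂ = (p₁ × p₂)/|p₁ × p₂|.
Here n̂_z ≈ +0.531; the vertex latitude is φ_max = arccos|n̂_z| ≈ 57.9°.
Check via Clairaut: cos φ_max = |cos φ₁| · sin C = cos(54.0°)·sin(64.6°) ≈ 0.531, again giving ≈ 57.9°.

≈ 57.9°N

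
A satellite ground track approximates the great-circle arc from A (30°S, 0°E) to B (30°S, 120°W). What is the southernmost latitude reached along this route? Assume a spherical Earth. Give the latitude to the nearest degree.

≈ 49°S

The great circle lies in the plane with unit normal n̂ = (p₁ × p₂)/|p₁ × p₂|.
Here n̂_z ≈ -0.655; the vertex latitude is φ_max = arccos|n̂_z| ≈ 49.1°.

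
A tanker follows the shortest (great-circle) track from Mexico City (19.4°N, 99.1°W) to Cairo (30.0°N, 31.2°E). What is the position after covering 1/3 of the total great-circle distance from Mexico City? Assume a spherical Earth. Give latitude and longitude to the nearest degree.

Convert each endpoint to a unit vector on the sphere (x = cos φ cos λ, y = cos φ sin λ, z = sin φ).
The central angle between the endpoints is δ = arccos(p₁·p₂) ≈ 1.941 rad (111.2°).
Interpolate at f = 1/3 with slerp weights a = sin((1−f)δ)/sin δ ≈ 1.032, b = sin(fδ)/sin δ ≈ 0.647.
p = a·p₁ + b·p₂ ≈ (0.325, -0.671, 0.666); φ = arcsin(p_z) ≈ 41.78°, λ = atan2(p_y, p_x) ≈ -64.15°.

≈ (42°N, 64°W)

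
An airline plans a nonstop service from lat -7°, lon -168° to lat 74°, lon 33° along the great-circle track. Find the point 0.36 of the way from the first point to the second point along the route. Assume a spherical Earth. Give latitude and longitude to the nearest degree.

Convert each endpoint to a unit vector on the sphere (x = cos φ cos λ, y = cos φ sin λ, z = sin φ).
The central angle between the endpoints is δ = arccos(p₁·p₂) ≈ 1.953 rad (111.9°).
Interpolate at f = 0.36 with slerp weights a = sin((1−f)δ)/sin δ ≈ 1.022, b = sin(fδ)/sin δ ≈ 0.697.
p = a·p₁ + b·p₂ ≈ (-0.832, -0.106, 0.545); φ = arcsin(p_z) ≈ 33.03°, λ = atan2(p_y, p_x) ≈ -172.71°.

≈ lat 33°, lon -173°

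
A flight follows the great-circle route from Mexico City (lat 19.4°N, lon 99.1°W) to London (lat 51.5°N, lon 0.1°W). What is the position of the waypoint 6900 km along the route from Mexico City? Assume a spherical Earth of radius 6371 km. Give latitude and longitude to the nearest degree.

The haversine formula gives a central angle δ ≈ 1.402 rad (80.3°) between the endpoints. The total great-circle distance is δ·R ≈ 1.402 × 6371 ≈ 8931 km, so the target fraction is f = 6900/8931 ≈ 0.773.
Interpolate at f ≈ 0.773 with slerp weights a = sin((1−f)δ)/sin δ ≈ 0.318, b = sin(fδ)/sin δ ≈ 0.896.
p = a·p₁ + b·p₂ ≈ (0.510, -0.297, 0.807); φ = arcsin(p_z) ≈ 53.80°, λ = atan2(p_y, p_x) ≈ -30.21°.

≈ lat 54°N, lon 30°W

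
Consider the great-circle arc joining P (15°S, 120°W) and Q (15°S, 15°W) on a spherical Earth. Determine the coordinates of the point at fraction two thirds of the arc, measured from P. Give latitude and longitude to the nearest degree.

≈ (23°S, 49°W)

Write both endpoints as unit vectors p₁, p₂ with components (cos φ cos λ, cos φ sin λ, sin φ).
The central angle between the endpoints is δ = arccos(p₁·p₂) ≈ 1.746 rad (100.0°).
Interpolate at f = 2/3 with slerp weights a = sin((1−f)δ)/sin δ ≈ 0.558, b = sin(fδ)/sin δ ≈ 0.933.
p = a·p₁ + b·p₂ ≈ (0.601, -0.700, -0.386); φ = arcsin(p_z) ≈ -22.70°, λ = atan2(p_y, p_x) ≈ -49.38°.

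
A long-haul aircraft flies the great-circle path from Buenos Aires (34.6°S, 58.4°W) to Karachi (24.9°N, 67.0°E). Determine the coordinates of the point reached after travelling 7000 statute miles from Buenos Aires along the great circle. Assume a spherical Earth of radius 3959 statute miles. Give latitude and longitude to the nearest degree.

Write both endpoints as unit vectors p₁, p₂ with components (cos φ cos λ, cos φ sin λ, sin φ).
The central angle between the endpoints is δ = arccos(p₁·p₂) ≈ 2.307 rad (132.2°). The total great-circle distance is δ·R ≈ 2.307 × 3959 ≈ 9134 mi, so the target fraction is f = 7000/9134 ≈ 0.766.
Interpolate at f ≈ 0.766 with slerp weights a = sin((1−f)δ)/sin δ ≈ 0.693, b = sin(fδ)/sin δ ≈ 1.323.
p = a·p₁ + b·p₂ ≈ (0.768, 0.619, 0.164); φ = arcsin(p_z) ≈ 9.43°, λ = atan2(p_y, p_x) ≈ 38.89°.

≈ 9°N, 39°E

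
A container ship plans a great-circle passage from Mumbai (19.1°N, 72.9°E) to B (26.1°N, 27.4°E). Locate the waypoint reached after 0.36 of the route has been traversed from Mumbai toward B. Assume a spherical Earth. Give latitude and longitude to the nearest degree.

≈ (23°N, 57°E)

Convert each endpoint to a unit vector on the sphere (x = cos φ cos λ, y = cos φ sin λ, z = sin φ).
The central angle between the endpoints is δ = arccos(p₁·p₂) ≈ 0.740 rad (42.4°).
Interpolate at f = 0.36 with slerp weights a = sin((1−f)δ)/sin δ ≈ 0.676, b = sin(fδ)/sin δ ≈ 0.390.
p = a·p₁ + b·p₂ ≈ (0.499, 0.772, 0.393); φ = arcsin(p_z) ≈ 23.15°, λ = atan2(p_y, p_x) ≈ 57.12°.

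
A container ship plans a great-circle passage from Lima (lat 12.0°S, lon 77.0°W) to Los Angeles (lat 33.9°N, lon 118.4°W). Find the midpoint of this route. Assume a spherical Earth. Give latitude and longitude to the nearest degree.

Write both endpoints as unit vectors p₁, p₂ with components (cos φ cos λ, cos φ sin λ, sin φ).
The central angle between the endpoints is δ = arccos(p₁·p₂) ≈ 1.055 rad (60.5°).
Interpolate at f = 1/2 with slerp weights a = sin((1−f)δ)/sin δ ≈ 0.579, b = sin(fδ)/sin δ ≈ 0.579.
p = a·p₁ + b·p₂ ≈ (-0.101, -0.974, 0.202); φ = arcsin(p_z) ≈ 11.68°, λ = atan2(p_y, p_x) ≈ -95.93°.

≈ lat 12°N, lon 96°W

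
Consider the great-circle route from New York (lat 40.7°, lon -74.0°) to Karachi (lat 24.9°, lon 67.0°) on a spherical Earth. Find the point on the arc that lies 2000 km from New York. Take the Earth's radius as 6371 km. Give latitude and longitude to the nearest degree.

≈ lat 54°, lon -56°

Write both endpoints as unit vectors p₁, p₂ with components (cos φ cos λ, cos φ sin λ, sin φ).
The central angle between the endpoints is δ = arccos(p₁·p₂) ≈ 1.834 rad (105.1°). The total great-circle distance is δ·R ≈ 1.834 × 6371 ≈ 11682 km, so the target fraction is f = 2000/11682 ≈ 0.171.
Interpolate at f ≈ 0.171 with slerp weights a = sin((1−f)δ)/sin δ ≈ 1.034, b = sin(fδ)/sin δ ≈ 0.320.
p = a·p₁ + b·p₂ ≈ (0.329, -0.487, 0.809); φ = arcsin(p_z) ≈ 54.00°, λ = atan2(p_y, p_x) ≈ -55.91°.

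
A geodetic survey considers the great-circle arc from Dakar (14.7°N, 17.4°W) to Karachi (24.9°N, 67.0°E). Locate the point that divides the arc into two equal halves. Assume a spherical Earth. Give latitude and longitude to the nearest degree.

The haversine formula gives a central angle δ ≈ 1.377 rad (78.9°) between the endpoints.
Interpolate at f = 1/2 with slerp weights a = sin((1−f)δ)/sin δ ≈ 0.648, b = sin(fδ)/sin δ ≈ 0.648.
p = a·p₁ + b·p₂ ≈ (0.827, 0.353, 0.437); φ = arcsin(p_z) ≈ 25.91°, λ = atan2(p_y, p_x) ≈ 23.13°.

≈ 26°N, 23°E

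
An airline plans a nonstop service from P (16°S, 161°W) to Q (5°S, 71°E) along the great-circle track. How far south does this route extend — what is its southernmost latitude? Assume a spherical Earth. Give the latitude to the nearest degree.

≈ 24°S

The great circle lies in the plane with unit normal n̂ = (p₁ × p₂)/|p₁ × p₂|.
Here n̂_z ≈ -0.915; the vertex latitude is φ_max = arccos|n̂_z| ≈ 23.8°.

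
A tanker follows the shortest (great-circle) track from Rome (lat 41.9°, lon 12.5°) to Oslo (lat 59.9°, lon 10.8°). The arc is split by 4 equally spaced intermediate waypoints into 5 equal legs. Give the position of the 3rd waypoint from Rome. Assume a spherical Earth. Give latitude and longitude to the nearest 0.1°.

Write both endpoints as unit vectors p₁, p₂ with components (cos φ cos λ, cos φ sin λ, sin φ).
The central angle between the endpoints is δ = arccos(p₁·p₂) ≈ 0.315 rad (18.0°).
Interpolate at f = 3/5 with slerp weights a = sin((1−f)δ)/sin δ ≈ 0.406, b = sin(fδ)/sin δ ≈ 0.606.
p = a·p₁ + b·p₂ ≈ (0.593, 0.122, 0.796); φ = arcsin(p_z) ≈ 52.70°, λ = atan2(p_y, p_x) ≈ 11.65°.

≈ lat 52.7°, lon 11.6°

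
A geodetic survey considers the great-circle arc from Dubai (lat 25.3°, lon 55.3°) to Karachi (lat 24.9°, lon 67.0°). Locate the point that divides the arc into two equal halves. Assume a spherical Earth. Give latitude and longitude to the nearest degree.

Write both endpoints as unit vectors p₁, p₂ with components (cos φ cos λ, cos φ sin λ, sin φ).
The central angle between the endpoints is δ = arccos(p₁·p₂) ≈ 0.185 rad (10.6°).
Interpolate at f = 1/2 with slerp weights a = sin((1−f)δ)/sin δ ≈ 0.502, b = sin(fδ)/sin δ ≈ 0.502.
p = a·p₁ + b·p₂ ≈ (0.436, 0.793, 0.426); φ = arcsin(p_z) ≈ 25.22°, λ = atan2(p_y, p_x) ≈ 61.16°.

≈ lat 25°, lon 61°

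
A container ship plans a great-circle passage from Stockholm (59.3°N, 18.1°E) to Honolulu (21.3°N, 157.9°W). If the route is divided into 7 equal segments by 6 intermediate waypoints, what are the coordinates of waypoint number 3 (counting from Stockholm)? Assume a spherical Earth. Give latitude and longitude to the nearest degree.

≈ 78°N, 150°W

The haversine formula gives a central angle δ ≈ 1.734 rad (99.3°) between the endpoints.
Interpolate at f = 3/7 with slerp weights a = sin((1−f)δ)/sin δ ≈ 0.848, b = sin(fδ)/sin δ ≈ 0.686.
p = a·p₁ + b·p₂ ≈ (-0.180, -0.106, 0.978); φ = arcsin(p_z) ≈ 77.92°, λ = atan2(p_y, p_x) ≈ -149.61°.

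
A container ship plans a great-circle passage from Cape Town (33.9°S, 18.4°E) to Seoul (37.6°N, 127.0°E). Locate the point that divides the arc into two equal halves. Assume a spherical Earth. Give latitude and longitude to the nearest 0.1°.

The haversine formula gives a central angle δ ≈ 2.153 rad (123.4°) between the endpoints.
Interpolate at f = 1/2 with slerp weights a = sin((1−f)δ)/sin δ ≈ 1.054, b = sin(fδ)/sin δ ≈ 1.054.
p = a·p₁ + b·p₂ ≈ (0.328, 0.943, 0.055); φ = arcsin(p_z) ≈ 3.17°, λ = atan2(p_y, p_x) ≈ 70.85°.

≈ (3.2°N, 70.8°E)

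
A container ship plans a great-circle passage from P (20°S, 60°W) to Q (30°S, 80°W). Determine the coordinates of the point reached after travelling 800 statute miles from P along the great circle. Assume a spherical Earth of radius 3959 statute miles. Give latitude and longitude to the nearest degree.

Write both endpoints as unit vectors p₁, p₂ with components (cos φ cos λ, cos φ sin λ, sin φ).
The central angle between the endpoints is δ = arccos(p₁·p₂) ≈ 0.360 rad (20.7°). The total great-circle distance is δ·R ≈ 0.360 × 3959 ≈ 1427 mi, so the target fraction is f = 800/1427 ≈ 0.561.
Interpolate at f ≈ 0.561 with slerp weights a = sin((1−f)δ)/sin δ ≈ 0.447, b = sin(fδ)/sin δ ≈ 0.569.
p = a·p₁ + b·p₂ ≈ (0.296, -0.849, -0.437); φ = arcsin(p_z) ≈ -25.94°, λ = atan2(p_y, p_x) ≈ -70.80°.

≈ (26°S, 71°W)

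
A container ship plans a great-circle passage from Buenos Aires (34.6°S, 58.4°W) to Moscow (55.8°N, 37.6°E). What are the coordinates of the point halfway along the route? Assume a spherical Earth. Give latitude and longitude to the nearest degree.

≈ (15°N, 22°W)

Convert each endpoint to a unit vector on the sphere (x = cos φ cos λ, y = cos φ sin λ, z = sin φ).
The central angle between the endpoints is δ = arccos(p₁·p₂) ≈ 2.115 rad (121.2°).
Interpolate at f = 1/2 with slerp weights a = sin((1−f)δ)/sin δ ≈ 1.019, b = sin(fδ)/sin δ ≈ 1.019.
p = a·p₁ + b·p₂ ≈ (0.893, -0.365, 0.264); φ = arcsin(p_z) ≈ 15.31°, λ = atan2(p_y, p_x) ≈ -22.22°.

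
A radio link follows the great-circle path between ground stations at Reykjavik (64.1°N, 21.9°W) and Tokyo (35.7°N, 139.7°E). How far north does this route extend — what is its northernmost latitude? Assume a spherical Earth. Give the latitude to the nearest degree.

The great circle lies in the plane with unit normal n̂ = (p₁ × p₂)/|p₁ × p₂|.
Here n̂_z ≈ +0.114; the vertex latitude is φ_max = arccos|n̂_z| ≈ 83.5°.

≈ 83°N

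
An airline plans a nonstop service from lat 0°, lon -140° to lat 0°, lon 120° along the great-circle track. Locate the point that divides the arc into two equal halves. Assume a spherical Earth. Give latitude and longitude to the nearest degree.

Convert each endpoint to a unit vector on the sphere (x = cos φ cos λ, y = cos φ sin λ, z = sin φ).
The central angle between the endpoints is δ = arccos(p₁·p₂) ≈ 1.745 rad (100.0°).
Interpolate at f = 1/2 with slerp weights a = sin((1−f)δ)/sin δ ≈ 0.778, b = sin(fδ)/sin δ ≈ 0.778.
p = a·p₁ + b·p₂ ≈ (-0.985, 0.174, 0.000); φ = arcsin(p_z) ≈ 0.00°, λ = atan2(p_y, p_x) ≈ 170.00°.

≈ lat 0°, lon 170°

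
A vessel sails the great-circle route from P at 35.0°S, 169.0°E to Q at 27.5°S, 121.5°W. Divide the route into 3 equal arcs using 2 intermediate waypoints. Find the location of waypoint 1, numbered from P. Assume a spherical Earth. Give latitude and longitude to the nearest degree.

≈ 37°S, 167°W

Convert each endpoint to a unit vector on the sphere (x = cos φ cos λ, y = cos φ sin λ, z = sin φ).
The central angle between the endpoints is δ = arccos(p₁·p₂) ≈ 1.025 rad (58.7°).
Interpolate at f = 1/3 with slerp weights a = sin((1−f)δ)/sin δ ≈ 0.739, b = sin(fδ)/sin δ ≈ 0.392.
p = a·p₁ + b·p₂ ≈ (-0.776, -0.181, -0.605); φ = arcsin(p_z) ≈ -37.21°, λ = atan2(p_y, p_x) ≈ -166.86°.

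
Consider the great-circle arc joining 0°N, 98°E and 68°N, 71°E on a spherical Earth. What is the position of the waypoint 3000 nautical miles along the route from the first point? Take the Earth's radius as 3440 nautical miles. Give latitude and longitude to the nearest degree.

≈ 49°N, 86°E

Convert each endpoint to a unit vector on the sphere (x = cos φ cos λ, y = cos φ sin λ, z = sin φ).
The central angle between the endpoints is δ = arccos(p₁·p₂) ≈ 1.230 rad (70.5°). The total great-circle distance is δ·R ≈ 1.230 × 3440 ≈ 4233 nmi, so the target fraction is f = 3000/4233 ≈ 0.709.
Interpolate at f ≈ 0.709 with slerp weights a = sin((1−f)δ)/sin δ ≈ 0.372, b = sin(fδ)/sin δ ≈ 0.812.
p = a·p₁ + b·p₂ ≈ (0.047, 0.656, 0.753); φ = arcsin(p_z) ≈ 48.86°, λ = atan2(p_y, p_x) ≈ 85.88°.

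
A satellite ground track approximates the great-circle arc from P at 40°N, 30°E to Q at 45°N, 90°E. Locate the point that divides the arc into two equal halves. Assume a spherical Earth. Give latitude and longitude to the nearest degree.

Convert each endpoint to a unit vector on the sphere (x = cos φ cos λ, y = cos φ sin λ, z = sin φ).
The central angle between the endpoints is δ = arccos(p₁·p₂) ≈ 0.759 rad (43.5°).
Interpolate at f = 1/2 with slerp weights a = sin((1−f)δ)/sin δ ≈ 0.538, b = sin(fδ)/sin δ ≈ 0.538.
p = a·p₁ + b·p₂ ≈ (0.357, 0.587, 0.727); φ = arcsin(p_z) ≈ 46.61°, λ = atan2(p_y, p_x) ≈ 58.68°.

≈ 47°N, 59°E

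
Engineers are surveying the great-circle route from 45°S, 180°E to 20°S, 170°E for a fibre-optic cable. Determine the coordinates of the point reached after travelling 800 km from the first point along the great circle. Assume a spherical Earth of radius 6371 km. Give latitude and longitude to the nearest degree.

From cos δ = sin φ₁ sin φ₂ + cos φ₁ cos φ₂ cos Δλ, the central angle is δ ≈ 0.460 rad (26.3°). The total great-circle distance is δ·R ≈ 0.460 × 6371 ≈ 2928 km, so the target fraction is f = 800/2928 ≈ 0.273.
Interpolate at f ≈ 0.273 with slerp weights a = sin((1−f)δ)/sin δ ≈ 0.739, b = sin(fδ)/sin δ ≈ 0.282.
p = a·p₁ + b·p₂ ≈ (-0.784, 0.046, -0.619); φ = arcsin(p_z) ≈ -38.26°, λ = atan2(p_y, p_x) ≈ 176.64°.

≈ 38°S, 177°E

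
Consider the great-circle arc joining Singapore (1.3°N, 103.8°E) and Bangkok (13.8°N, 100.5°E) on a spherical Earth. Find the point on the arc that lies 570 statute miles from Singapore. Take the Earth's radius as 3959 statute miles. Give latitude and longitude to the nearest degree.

≈ 9°N, 102°E

From cos δ = sin φ₁ sin φ₂ + cos φ₁ cos φ₂ cos Δλ, the central angle is δ ≈ 0.225 rad (12.9°). The total great-circle distance is δ·R ≈ 0.225 × 3959 ≈ 893 mi, so the target fraction is f = 570/893 ≈ 0.639.
Interpolate at f ≈ 0.639 with slerp weights a = sin((1−f)δ)/sin δ ≈ 0.364, b = sin(fδ)/sin δ ≈ 0.642.
p = a·p₁ + b·p₂ ≈ (-0.200, 0.966, 0.161); φ = arcsin(p_z) ≈ 9.28°, λ = atan2(p_y, p_x) ≈ 101.72°.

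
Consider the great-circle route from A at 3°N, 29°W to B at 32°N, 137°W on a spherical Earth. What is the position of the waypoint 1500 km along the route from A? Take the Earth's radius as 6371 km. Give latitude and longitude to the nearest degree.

≈ 10°N, 40°W

Write both endpoints as unit vectors p₁, p₂ with components (cos φ cos λ, cos φ sin λ, sin φ).
The central angle between the endpoints is δ = arccos(p₁·p₂) ≈ 1.807 rad (103.5°). The total great-circle distance is δ·R ≈ 1.807 × 6371 ≈ 11512 km, so the target fraction is f = 1500/11512 ≈ 0.130.
Interpolate at f ≈ 0.130 with slerp weights a = sin((1−f)δ)/sin δ ≈ 1.029, b = sin(fδ)/sin δ ≈ 0.240.
p = a·p₁ + b·p₂ ≈ (0.750, -0.637, 0.181); φ = arcsin(p_z) ≈ 10.43°, λ = atan2(p_y, p_x) ≈ -40.35°.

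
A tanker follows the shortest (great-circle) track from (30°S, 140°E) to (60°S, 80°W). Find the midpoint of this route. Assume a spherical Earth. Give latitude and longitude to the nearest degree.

≈ (67°S, 174°E)

Convert each endpoint to a unit vector on the sphere (x = cos φ cos λ, y = cos φ sin λ, z = sin φ).
The central angle between the endpoints is δ = arccos(p₁·p₂) ≈ 1.469 rad (84.2°).
Interpolate at f = 1/2 with slerp weights a = sin((1−f)δ)/sin δ ≈ 0.674, b = sin(fδ)/sin δ ≈ 0.674.
p = a·p₁ + b·p₂ ≈ (-0.389, 0.043, -0.920); φ = arcsin(p_z) ≈ -66.99°, λ = atan2(p_y, p_x) ≈ 173.64°.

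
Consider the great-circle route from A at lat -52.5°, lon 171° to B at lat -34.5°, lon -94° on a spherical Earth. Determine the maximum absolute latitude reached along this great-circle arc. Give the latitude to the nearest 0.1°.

The great circle lies in the plane with unit normal n̂ = (p₁ × p₂)/|p₁ × p₂|.
Here n̂_z ≈ +0.547; the vertex latitude is φ_max = arccos|n̂_z| ≈ 56.9°.
Check via Clairaut: cos φ_max = |cos φ₁| · sin C = cos(52.5°)·sin(116.1°) ≈ 0.547, again giving ≈ 56.9°.

≈ -56.9°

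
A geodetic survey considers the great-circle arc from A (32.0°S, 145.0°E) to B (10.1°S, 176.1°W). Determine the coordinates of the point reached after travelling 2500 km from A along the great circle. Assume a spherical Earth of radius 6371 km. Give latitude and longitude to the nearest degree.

≈ (21°S, 167°E)

Write both endpoints as unit vectors p₁, p₂ with components (cos φ cos λ, cos φ sin λ, sin φ).
The central angle between the endpoints is δ = arccos(p₁·p₂) ≈ 0.734 rad (42.0°). The total great-circle distance is δ·R ≈ 0.734 × 6371 ≈ 4675 km, so the target fraction is f = 2500/4675 ≈ 0.535.
Interpolate at f ≈ 0.535 with slerp weights a = sin((1−f)δ)/sin δ ≈ 0.500, b = sin(fδ)/sin δ ≈ 0.571.
p = a·p₁ + b·p₂ ≈ (-0.908, 0.205, -0.365); φ = arcsin(p_z) ≈ -21.41°, λ = atan2(p_y, p_x) ≈ 167.29°.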